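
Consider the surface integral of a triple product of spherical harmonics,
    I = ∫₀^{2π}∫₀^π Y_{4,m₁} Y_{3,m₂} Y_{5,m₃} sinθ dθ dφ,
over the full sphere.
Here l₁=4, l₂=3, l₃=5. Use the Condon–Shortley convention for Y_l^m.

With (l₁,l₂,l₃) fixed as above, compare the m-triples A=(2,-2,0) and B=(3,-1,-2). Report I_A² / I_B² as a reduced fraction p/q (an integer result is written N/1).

2400/2401

l's match ⇒ only the (l;m) 3-j factors differ between A and B.
A: triangle coeff Δ(4,3,5) = 1/180180; Σ_t [0,1]: t=0:+1/576 t=1:−1/2880 = 1/720; (3j)²=80/3003 [(4 3 5; 2 -2 0)], sign=-1
B: triangle coeff Δ(4,3,5) = 1/180180; Σ_t [0,1]: t=0:+1/960 t=1:−1/4320 = 7/8640; (3j)²=343/12870 [(4 3 5; 3 -1 -2)], sign=-1
I_A²/I_B² = (80/3003)/(343/12870) = 2400/2401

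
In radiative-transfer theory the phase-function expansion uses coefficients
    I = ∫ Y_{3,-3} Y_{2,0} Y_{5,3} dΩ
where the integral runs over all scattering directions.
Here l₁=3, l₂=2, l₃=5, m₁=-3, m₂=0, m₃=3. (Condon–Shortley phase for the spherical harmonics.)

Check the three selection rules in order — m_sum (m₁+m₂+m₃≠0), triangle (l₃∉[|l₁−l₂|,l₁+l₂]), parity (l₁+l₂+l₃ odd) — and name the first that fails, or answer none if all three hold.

none

azimuthal sum: -3 + 0 + 3 = 0  ✓
1 ≤ 5 ≤ 5 (triangle on l)  ✓
L = 3 + 2 + 5 = 10 (even)  ✓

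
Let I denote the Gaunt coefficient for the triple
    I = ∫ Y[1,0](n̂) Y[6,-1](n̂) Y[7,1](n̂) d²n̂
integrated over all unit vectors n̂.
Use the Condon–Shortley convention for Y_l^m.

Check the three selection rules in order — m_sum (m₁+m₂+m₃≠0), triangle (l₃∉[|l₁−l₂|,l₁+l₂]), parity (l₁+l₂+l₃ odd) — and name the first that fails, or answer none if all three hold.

none

azimuthal sum: 0 − 1 + 1 = 0  ✓
5 ≤ 7 ≤ 7 (triangle on l)  ✓
L = 1 + 6 + 7 = 14 (even)  ✓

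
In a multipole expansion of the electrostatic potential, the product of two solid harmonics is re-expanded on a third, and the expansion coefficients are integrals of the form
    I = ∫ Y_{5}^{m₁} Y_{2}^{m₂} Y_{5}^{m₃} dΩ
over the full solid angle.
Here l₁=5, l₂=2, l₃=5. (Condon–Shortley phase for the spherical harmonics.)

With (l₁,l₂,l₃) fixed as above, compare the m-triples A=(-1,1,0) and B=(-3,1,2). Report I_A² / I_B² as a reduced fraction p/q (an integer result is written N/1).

1/20

Shared (l₁,l₂,l₃)=(5,2,5): N and (l;000)² cancel in I_A²/I_B².
A: Δ = 2!·8!·2!/13! = 1/38610; Racah Σ t=1..2: t=1:−1/1440 t=2:+1/1152 = 1/5760; ⇒ 3j(5 2 5; -1 1 0)² = 1/858, sgn -1
B: Δ = 2!·8!·2!/13! = 1/38610; Racah Σ t=1..2: t=1:−1/10080 t=2:+1/2880 = 1/4032; ⇒ 3j(5 2 5; -3 1 2)² = 10/429, sgn -1
I_A²/I_B² = (1/858)/(10/429) = 1/20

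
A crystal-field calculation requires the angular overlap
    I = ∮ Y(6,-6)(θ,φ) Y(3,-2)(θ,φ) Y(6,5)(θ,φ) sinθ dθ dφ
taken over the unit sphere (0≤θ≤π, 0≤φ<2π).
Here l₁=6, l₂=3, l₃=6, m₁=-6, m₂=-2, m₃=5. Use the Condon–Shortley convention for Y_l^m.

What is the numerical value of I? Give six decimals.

0.000000

Σmᵢ = -3 ≠ 0, so the φ-integral vanishes; I = 0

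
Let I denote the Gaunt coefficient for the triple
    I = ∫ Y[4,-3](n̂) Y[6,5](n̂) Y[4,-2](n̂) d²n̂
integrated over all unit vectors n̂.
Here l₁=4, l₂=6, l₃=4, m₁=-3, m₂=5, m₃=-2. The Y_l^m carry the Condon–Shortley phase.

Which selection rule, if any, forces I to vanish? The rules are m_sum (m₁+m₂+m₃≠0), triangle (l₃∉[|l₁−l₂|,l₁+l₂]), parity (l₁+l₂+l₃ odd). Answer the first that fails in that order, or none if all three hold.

m₁+m₂+m₃ = -3 + 5 − 2 = 0  ✓
triangle: |4−6|=2 ≤ l₃=4 ≤ 4+6=10  ✓
parity: l₁+l₂+l₃ = 14 is even  ✓

none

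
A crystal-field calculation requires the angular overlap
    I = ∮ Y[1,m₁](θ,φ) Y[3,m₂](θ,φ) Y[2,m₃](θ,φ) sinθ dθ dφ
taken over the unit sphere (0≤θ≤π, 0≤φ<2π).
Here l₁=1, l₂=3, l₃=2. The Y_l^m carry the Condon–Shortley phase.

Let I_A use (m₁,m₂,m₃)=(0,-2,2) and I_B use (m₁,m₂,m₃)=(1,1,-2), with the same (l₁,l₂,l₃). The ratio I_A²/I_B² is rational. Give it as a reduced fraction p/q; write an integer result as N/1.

5/1

Same 1,3,2: normalisation and zero-m 3j drop out of the ratio.
A: Δ: 2! 0! 4! / 7! → 1/105; sum: t=1:−1/24 = -1/24; 3j²(1 3 2; 0 -2 2) = Δ·Π!·Σ² = 1/21  (sign -1)
B: Δ: 2! 0! 4! / 7! → 1/105; sum: t=0:+1/48 = 1/48; 3j²(1 3 2; 1 1 -2) = Δ·Π!·Σ² = 1/105  (sign +1)
I_A²/I_B² = (1/21)/(1/105) = 5/1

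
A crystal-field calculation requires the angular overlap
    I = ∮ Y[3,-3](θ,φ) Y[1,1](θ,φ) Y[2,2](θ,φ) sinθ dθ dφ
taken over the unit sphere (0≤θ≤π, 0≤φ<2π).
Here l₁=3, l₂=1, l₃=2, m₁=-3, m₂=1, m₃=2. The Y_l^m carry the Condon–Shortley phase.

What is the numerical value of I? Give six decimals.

-0.319865

Checks pass: Σm=0; 6 even; l₃=2∈[2,4].
(2·3+1)(2·1+1)(2·2+1) = 105
Δ: 2! 4! 0! / 7! → 1/105
sum: t=1:−1/4 = -1/4
3j²(3 1 2; 0 0 0) = Δ·Π!·Σ² = 3/35  (sign -1)
sum: t=2:+1/48 = 1/48
3j²(3 1 2; -3 1 2) = Δ·Π!·Σ² = 1/7  (sign +1)
combine: 4πI² = 105·3/35·1/7 = 9/7
take √, sign -1: I = -0.31986543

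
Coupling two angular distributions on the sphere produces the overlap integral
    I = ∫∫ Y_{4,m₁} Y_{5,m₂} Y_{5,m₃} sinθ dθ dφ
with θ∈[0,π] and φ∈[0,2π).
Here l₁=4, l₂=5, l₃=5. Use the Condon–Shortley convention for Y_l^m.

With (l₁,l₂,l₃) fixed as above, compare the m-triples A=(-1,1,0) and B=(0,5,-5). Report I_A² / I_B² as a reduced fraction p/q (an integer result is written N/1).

1/6

Same 4,5,5: normalisation and zero-m 3j drop out of the ratio.
A: Δ: 4! 4! 6! / 15! → 1/3153150; sum: t=1:−1/17280 t=2:+1/1152 t=3:−1/864 t=4:+1/6912 = -7/34560; 3j²(4 5 5; -1 1 0) = Δ·Π!·Σ² = 1/429  (sign +1)
B: Δ: 4! 4! 6! / 15! → 1/3153150; sum: t=4:+1/414720 = 1/414720; 3j²(4 5 5; 0 5 -5) = Δ·Π!·Σ² = 2/143  (sign +1)
I_A²/I_B² = (1/429)/(2/143) = 1/6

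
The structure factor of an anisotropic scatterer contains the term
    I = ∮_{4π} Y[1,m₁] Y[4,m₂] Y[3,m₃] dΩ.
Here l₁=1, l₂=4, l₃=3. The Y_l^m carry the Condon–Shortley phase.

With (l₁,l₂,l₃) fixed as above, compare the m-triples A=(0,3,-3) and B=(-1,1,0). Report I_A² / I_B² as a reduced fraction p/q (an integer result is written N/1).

7/10

Same 1,4,3: normalisation and zero-m 3j drop out of the ratio.
A: Δ: 2! 0! 6! / 9! → 1/252; sum: t=1:−1/720 = -1/720; 3j²(1 4 3; 0 3 -3) = Δ·Π!·Σ² = 1/36  (sign -1)
B: Δ: 2! 0! 6! / 9! → 1/252; sum: t=2:+1/72 = 1/72; 3j²(1 4 3; -1 1 0) = Δ·Π!·Σ² = 5/126  (sign -1)
I_A²/I_B² = (1/36)/(5/126) = 7/10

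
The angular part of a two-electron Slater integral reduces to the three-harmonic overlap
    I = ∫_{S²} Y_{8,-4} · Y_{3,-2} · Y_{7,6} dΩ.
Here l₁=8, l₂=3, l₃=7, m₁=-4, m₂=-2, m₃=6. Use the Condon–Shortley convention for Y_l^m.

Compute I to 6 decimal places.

-0.105265

Rules hold: Σm=0, L=18 even, 5≤7≤11.
N = 17·7·15 = 1785
Δ = 4!·12!·2!/19! = 1/5290740
Racah Σ t=1..3: t=1:−1/7257600 t=2:+1/2073600 t=3:−1/7257600 = 1/4838400
⇒ 3j(8 3 7; 0 0 0)² = 252/20995, sgn -1
Racah Σ t=0..1: t=0:+1/11496038400 t=1:−1/479001600 = -23/11496038400
⇒ 3j(8 3 7; -4 -2 6)² = 529/81396, sgn +1
4πI² = N·(3j₀)²·(3jₘ)² = 11109/79781
I = -1·√(0.139244/4π) = -0.10526471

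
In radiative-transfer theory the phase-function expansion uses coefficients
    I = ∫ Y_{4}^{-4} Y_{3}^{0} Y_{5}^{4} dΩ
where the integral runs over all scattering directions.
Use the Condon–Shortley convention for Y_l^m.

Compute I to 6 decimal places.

m-sum 0 ✓  L=12 even ✓  1≤5≤7 ✓
Π(2lᵢ+1) = 9×7×11 = 693
triangle coeff Δ(4,3,5) = 1/180180
Σ_t [0,2]: t=0:+1/576 t=1:−1/144 t=2:+1/576 = -1/288
(3j)²=20/1001 [(4 3 5; 0 0 0)], sign=+1
Σ_t [2,2]: t=2:+1/8640 = 1/8640
(3j)²=28/715 [(4 3 5; -4 0 4)], sign=-1
⇒ 4πI² = 1008/1859
I = (-1)√(1008/1859/(4π)) = -0.20772350

-0.207724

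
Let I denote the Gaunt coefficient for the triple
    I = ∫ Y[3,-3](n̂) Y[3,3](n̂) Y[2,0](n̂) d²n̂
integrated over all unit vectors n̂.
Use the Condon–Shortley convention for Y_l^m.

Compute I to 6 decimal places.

0.210261

Checks pass: Σm=0; 8 even; l₃=2∈[0,6].
(2·3+1)(2·3+1)(2·2+1) = 245
Δ: 4! 2! 2! / 9! → 1/3780
sum: t=1:−1/24 t=2:+1/4 t=3:−1/24 = 1/6
3j²(3 3 2; 0 0 0) = Δ·Π!·Σ² = 4/105  (sign +1)
sum: t=4:+1/96 = 1/96
3j²(3 3 2; -3 3 0) = Δ·Π!·Σ² = 5/84  (sign +1)
combine: 4πI² = 245·4/105·5/84 = 5/9
take √, sign +1: I = 0.21026104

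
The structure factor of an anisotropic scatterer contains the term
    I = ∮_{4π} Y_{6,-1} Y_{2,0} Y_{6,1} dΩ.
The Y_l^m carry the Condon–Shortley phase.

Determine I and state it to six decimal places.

Checks pass: Σm=0; 14 even; l₃=6∈[4,8].
(2·6+1)(2·2+1)(2·6+1) = 845
Δ: 2! 10! 2! / 15! → 1/90090
sum: t=0:+1/69120 t=1:−1/14400 t=2:+1/69120 = -7/172800
3j²(6 2 6; 0 0 0) = Δ·Π!·Σ² = 14/715  (sign -1)
sum: t=0:+1/120960 t=1:−1/17280 t=2:+1/57600 = -13/403200
3j²(6 2 6; -1 0 1) = Δ·Π!·Σ² = 13/770  (sign +1)
combine: 4πI² = 845·14/715·13/770 = 169/605
take √, sign -1: I = -0.14909419

-0.149094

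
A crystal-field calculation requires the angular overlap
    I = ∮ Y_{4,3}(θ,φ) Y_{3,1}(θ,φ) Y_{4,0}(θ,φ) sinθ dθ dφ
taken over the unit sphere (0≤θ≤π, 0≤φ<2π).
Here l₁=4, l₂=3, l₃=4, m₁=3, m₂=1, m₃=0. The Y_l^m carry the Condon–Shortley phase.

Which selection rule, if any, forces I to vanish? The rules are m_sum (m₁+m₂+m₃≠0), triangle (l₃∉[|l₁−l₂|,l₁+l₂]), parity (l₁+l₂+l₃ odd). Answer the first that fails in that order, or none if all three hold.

Σmᵢ = 4  ✗
l₃∈[|l₁−l₂|,l₁+l₂]=[1,7], have l₃=4
Σlᵢ = 11 ⇒ odd

m_sum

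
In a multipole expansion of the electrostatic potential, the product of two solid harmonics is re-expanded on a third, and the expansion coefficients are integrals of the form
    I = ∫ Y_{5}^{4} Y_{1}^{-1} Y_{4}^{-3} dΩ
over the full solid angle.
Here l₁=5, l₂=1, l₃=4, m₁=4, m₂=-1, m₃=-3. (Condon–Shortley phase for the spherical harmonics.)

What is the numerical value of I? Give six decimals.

m-sum 0 ✓  L=10 even ✓  4≤4≤6 ✓
Π(2lᵢ+1) = 11×3×9 = 297
triangle coeff Δ(5,1,4) = 1/495
Σ_t [1,1]: t=1:−1/576 = -1/576
(3j)²=5/99 [(5 1 4; 0 0 0)], sign=-1
Σ_t [0,0]: t=0:+1/10080 = 1/10080
(3j)²=4/55 [(5 1 4; 4 -1 -3)], sign=-1
⇒ 4πI² = 12/11
I = (+1)√(12/11/(4π)) = 0.29463840

0.294638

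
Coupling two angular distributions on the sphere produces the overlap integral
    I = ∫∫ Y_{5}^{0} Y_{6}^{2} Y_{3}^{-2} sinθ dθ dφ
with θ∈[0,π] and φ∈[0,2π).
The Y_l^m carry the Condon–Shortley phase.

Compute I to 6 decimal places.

Checks pass: Σm=0; 14 even; l₃=3∈[1,11].
(2·5+1)(2·6+1)(2·3+1) = 1001
Δ: 8! 2! 4! / 15! → 1/675675
sum: t=3:−1/8640 t=4:+1/2304 t=5:−1/8640 = 7/34560
3j²(5 6 3; 0 0 0) = Δ·Π!·Σ² = 7/429  (sign -1)
sum: t=4:+1/13824 t=5:−1/8640 = -1/23040
3j²(5 6 3; 0 2 -2) = Δ·Π!·Σ² = 2/429  (sign +1)
combine: 4πI² = 1001·7/429·2/429 = 98/1287
take √, sign -1: I = -0.07784287

-0.077843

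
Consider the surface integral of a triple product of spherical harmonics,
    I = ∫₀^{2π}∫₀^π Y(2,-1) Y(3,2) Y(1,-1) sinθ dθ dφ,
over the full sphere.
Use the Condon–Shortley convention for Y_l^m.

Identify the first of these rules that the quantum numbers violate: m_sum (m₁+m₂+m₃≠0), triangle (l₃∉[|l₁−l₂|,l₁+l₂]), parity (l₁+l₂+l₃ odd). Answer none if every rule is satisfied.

none

m₁+m₂+m₃ = -1 + 2 − 1 = 0  ✓
triangle: |2−3|=1 ≤ l₃=1 ≤ 2+3=5  ✓
parity: l₁+l₂+l₃ = 6 is even  ✓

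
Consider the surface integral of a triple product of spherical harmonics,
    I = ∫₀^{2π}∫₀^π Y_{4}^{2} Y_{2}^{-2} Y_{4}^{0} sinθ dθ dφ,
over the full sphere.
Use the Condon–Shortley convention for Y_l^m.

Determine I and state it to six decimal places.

-0.190365

Rules hold: Σm=0, L=10 even, 2≤4≤6.
N = 9·5·9 = 405
Δ = 2!·6!·2!/11! = 1/13860
Racah Σ t=0..2: t=0:+1/192 t=1:−1/36 t=2:+1/192 = -5/288
⇒ 3j(4 2 4; 0 0 0)² = 20/693, sgn -1
Racah Σ t=0..0: t=0:+1/192 = 1/192
⇒ 3j(4 2 4; 2 -2 0)² = 3/77, sgn +1
4πI² = N·(3j₀)²·(3jₘ)² = 2700/5929
I = -1·√(0.455389/4π) = -0.19036462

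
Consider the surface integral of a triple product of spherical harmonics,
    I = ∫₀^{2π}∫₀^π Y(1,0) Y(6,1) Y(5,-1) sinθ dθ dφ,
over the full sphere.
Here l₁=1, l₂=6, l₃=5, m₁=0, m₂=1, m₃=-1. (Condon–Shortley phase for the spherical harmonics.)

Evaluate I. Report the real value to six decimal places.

Checks pass: Σm=0; 12 even; l₃=5∈[5,7].
(2·1+1)(2·6+1)(2·5+1) = 429
Δ: 2! 0! 10! / 13! → 1/858
sum: t=1:−1/14400 = -1/14400
3j²(1 6 5; 0 0 0) = Δ·Π!·Σ² = 6/143  (sign +1)
sum: t=1:−1/17280 = -1/17280
3j²(1 6 5; 0 1 -1) = Δ·Π!·Σ² = 35/858  (sign -1)
combine: 4πI² = 429·6/143·35/858 = 105/143
take √, sign -1: I = -0.24172507

-0.241725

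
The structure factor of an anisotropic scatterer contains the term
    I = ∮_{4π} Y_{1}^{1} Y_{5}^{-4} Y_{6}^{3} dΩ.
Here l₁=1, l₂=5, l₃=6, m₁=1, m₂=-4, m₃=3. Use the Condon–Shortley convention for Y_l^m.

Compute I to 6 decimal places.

-0.070770

m-sum 0 ✓  L=12 even ✓  4≤6≤6 ✓
Π(2lᵢ+1) = 3×11×13 = 429
triangle coeff Δ(1,5,6) = 1/858
Σ_t [0,0]: t=0:+1/14400 = 1/14400
(3j)²=6/143 [(1 5 6; 0 0 0)], sign=+1
Σ_t [0,0]: t=0:+1/725760 = 1/725760
(3j)²=1/286 [(1 5 6; 1 -4 3)], sign=-1
⇒ 4πI² = 9/143
I = (-1)√(9/143/(4π)) = -0.07076985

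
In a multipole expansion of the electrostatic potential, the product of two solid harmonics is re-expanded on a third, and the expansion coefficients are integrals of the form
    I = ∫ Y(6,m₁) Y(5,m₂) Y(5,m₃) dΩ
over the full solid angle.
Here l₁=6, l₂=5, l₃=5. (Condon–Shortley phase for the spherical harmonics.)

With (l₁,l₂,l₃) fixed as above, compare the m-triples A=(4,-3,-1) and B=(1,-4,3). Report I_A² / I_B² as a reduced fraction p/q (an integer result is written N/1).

Same 6,5,5: normalisation and zero-m 3j drop out of the ratio.
A: Δ: 6! 6! 4! / 17! → 1/28588560; sum: t=0:+1/138240 t=1:−1/86400 t=2:+1/829440 = -13/4147200; 3j²(6 5 5; 4 -3 -1) = Δ·Π!·Σ² = 13/3740  (sign -1)
B: Δ: 6! 6! 4! / 17! → 1/28588560; sum: t=0:+1/518400 t=1:−1/138240 = -11/2073600; 3j²(6 5 5; 1 -4 3) = Δ·Π!·Σ² = 77/4420  (sign -1)
I_A²/I_B² = (13/3740)/(77/4420) = 169/847

169/847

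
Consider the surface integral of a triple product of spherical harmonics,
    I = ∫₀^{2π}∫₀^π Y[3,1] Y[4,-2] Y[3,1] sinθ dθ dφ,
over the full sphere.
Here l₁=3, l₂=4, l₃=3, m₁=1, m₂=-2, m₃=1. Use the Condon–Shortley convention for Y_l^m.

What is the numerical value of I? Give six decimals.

Rules hold: Σm=0, L=10 even, 1≤3≤7.
N = 7·9·7 = 441
Δ = 4!·2!·4!/11! = 1/34650
Racah Σ t=1..3: t=1:−1/72 t=2:+1/16 t=3:−1/72 = 5/144
⇒ 3j(3 4 3; 0 0 0)² = 2/77, sgn -1
Racah Σ t=0..2: t=0:+1/192 t=1:−1/36 t=2:+1/192 = -5/288
⇒ 3j(3 4 3; 1 -2 1)² = 20/693, sgn -1
4πI² = N·(3j₀)²·(3jₘ)² = 40/121
I = +1·√(0.330579/4π) = 0.16219310

0.162193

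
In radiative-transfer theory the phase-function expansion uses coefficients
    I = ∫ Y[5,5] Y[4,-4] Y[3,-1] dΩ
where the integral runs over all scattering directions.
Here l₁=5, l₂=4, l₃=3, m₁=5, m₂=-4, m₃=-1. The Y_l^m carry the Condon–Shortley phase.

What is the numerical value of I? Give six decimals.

Checks pass: Σm=0; 12 even; l₃=3∈[1,9].
(2·5+1)(2·4+1)(2·3+1) = 693
Δ: 6! 4! 2! / 13! → 1/180180
sum: t=2:+1/576 t=3:−1/144 t=4:+1/576 = -1/288
3j²(5 4 3; 0 0 0) = Δ·Π!·Σ² = 20/1001  (sign +1)
sum: t=0:+1/34560 = 1/34560
3j²(5 4 3; 5 -4 -1) = Δ·Π!·Σ² = 14/429  (sign +1)
combine: 4πI² = 693·20/1001·14/429 = 840/1859
take √, sign +1: I = 0.18962475

0.189625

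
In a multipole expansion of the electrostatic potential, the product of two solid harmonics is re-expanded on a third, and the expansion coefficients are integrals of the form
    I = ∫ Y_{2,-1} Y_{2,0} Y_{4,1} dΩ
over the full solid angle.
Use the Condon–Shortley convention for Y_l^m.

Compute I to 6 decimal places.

-0.220728

Rules hold: Σm=0, L=8 even, 0≤4≤4.
N = 5·5·9 = 225
Δ = 0!·4!·4!/9! = 1/630
Racah Σ t=0..0: t=0:+1/16 = 1/16
⇒ 3j(2 2 4; 0 0 0)² = 2/35, sgn +1
Racah Σ t=0..0: t=0:+1/24 = 1/24
⇒ 3j(2 2 4; -1 0 1)² = 1/21, sgn -1
4πI² = N·(3j₀)²·(3jₘ)² = 30/49
I = -1·√(0.612245/4π) = -0.22072812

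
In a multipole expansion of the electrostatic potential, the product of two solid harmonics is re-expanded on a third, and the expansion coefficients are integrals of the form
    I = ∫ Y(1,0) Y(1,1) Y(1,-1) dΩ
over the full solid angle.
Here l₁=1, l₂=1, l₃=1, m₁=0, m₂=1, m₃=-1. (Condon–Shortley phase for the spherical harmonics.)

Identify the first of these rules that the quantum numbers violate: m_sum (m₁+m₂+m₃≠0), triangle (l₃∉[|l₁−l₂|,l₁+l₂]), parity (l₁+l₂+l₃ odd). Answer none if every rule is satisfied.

Σmᵢ = 0  ✓
l₃∈[|l₁−l₂|,l₁+l₂]=[0,2], have l₃=1  ✓
Σlᵢ = 3 ⇒ odd  ✗

parity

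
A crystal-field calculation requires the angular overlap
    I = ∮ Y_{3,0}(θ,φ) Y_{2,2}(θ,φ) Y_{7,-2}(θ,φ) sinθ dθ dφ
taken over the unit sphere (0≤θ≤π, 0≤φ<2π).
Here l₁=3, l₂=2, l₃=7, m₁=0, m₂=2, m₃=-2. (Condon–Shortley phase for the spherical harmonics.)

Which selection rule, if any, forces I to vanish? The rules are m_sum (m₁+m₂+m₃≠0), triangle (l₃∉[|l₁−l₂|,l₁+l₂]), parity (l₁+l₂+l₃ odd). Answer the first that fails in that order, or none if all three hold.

triangle

Σmᵢ = 0  ✓
l₃∈[|l₁−l₂|,l₁+l₂]=[1,5], have l₃=7  ✗
Σlᵢ = 12 ⇒ even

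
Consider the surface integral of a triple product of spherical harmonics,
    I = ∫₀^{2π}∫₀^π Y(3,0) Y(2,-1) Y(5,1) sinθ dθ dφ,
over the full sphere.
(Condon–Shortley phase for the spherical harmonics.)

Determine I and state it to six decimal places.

-0.214318

Checks pass: Σm=0; 10 even; l₃=5∈[1,5].
(2·3+1)(2·2+1)(2·5+1) = 385
Δ: 0! 6! 4! / 11! → 1/2310
sum: t=0:+1/144 = 1/144
3j²(3 2 5; 0 0 0) = Δ·Π!·Σ² = 10/231  (sign -1)
sum: t=0:+1/216 = 1/216
3j²(3 2 5; 0 -1 1) = Δ·Π!·Σ² = 8/231  (sign +1)
combine: 4πI² = 385·10/231·8/231 = 400/693
take √, sign -1: I = -0.21431790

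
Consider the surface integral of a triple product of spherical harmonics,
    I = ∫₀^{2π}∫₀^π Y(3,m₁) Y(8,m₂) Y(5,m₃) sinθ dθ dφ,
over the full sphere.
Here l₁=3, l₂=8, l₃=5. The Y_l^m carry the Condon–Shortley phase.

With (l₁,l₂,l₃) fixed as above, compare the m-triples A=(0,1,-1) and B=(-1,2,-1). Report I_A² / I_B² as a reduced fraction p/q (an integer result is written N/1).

14/15

Same 3,8,5: normalisation and zero-m 3j drop out of the ratio.
A: Δ: 6! 0! 10! / 17! → 1/136136; sum: t=3:−1/622080 = -1/622080; 3j²(3 8 5; 0 1 -1) = Δ·Π!·Σ² = 105/4862  (sign -1)
B: Δ: 6! 0! 10! / 17! → 1/136136; sum: t=4:+1/829440 = 1/829440; 3j²(3 8 5; -1 2 -1) = Δ·Π!·Σ² = 225/9724  (sign +1)
I_A²/I_B² = (105/4862)/(225/9724) = 14/15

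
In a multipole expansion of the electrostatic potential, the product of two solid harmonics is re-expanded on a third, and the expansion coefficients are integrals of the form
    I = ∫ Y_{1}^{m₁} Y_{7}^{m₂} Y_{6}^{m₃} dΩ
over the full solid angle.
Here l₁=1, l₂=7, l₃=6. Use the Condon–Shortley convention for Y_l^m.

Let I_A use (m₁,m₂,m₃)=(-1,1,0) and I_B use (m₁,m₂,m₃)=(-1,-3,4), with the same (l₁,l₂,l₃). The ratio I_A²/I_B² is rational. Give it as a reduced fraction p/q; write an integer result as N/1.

l's match ⇒ only the (l;m) 3-j factors differ between A and B.
A: triangle coeff Δ(1,7,6) = 1/1365; Σ_t [2,2]: t=2:+1/1036800 = 1/1036800; (3j)²=4/195 [(1 7 6; -1 1 0)], sign=+1
B: triangle coeff Δ(1,7,6) = 1/1365; Σ_t [2,2]: t=2:+1/14515200 = 1/14515200; (3j)²=2/455 [(1 7 6; -1 -3 4)], sign=+1
I_A²/I_B² = (4/195)/(2/455) = 14/3

14/3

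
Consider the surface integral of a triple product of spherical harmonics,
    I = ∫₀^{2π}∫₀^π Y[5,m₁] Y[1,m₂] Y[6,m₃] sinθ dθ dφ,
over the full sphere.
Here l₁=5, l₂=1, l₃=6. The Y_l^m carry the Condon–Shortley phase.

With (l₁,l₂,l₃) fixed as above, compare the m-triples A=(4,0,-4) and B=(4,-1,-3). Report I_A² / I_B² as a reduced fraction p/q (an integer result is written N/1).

20/3

l's match ⇒ only the (l;m) 3-j factors differ between A and B.
A: triangle coeff Δ(5,1,6) = 1/858; Σ_t [0,0]: t=0:+1/362880 = 1/362880; (3j)²=10/429 [(5 1 6; 4 0 -4)], sign=+1
B: triangle coeff Δ(5,1,6) = 1/858; Σ_t [0,0]: t=0:+1/725760 = 1/725760; (3j)²=1/286 [(5 1 6; 4 -1 -3)], sign=-1
I_A²/I_B² = (10/429)/(1/286) = 20/3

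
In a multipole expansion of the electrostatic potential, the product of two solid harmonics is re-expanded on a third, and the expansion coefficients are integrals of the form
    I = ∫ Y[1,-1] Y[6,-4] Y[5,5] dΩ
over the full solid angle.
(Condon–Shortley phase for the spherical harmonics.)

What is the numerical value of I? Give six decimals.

Checks pass: Σm=0; 12 even; l₃=5∈[5,7].
(2·1+1)(2·6+1)(2·5+1) = 429
Δ: 2! 0! 10! / 13! → 1/858
sum: t=1:−1/14400 = -1/14400
3j²(1 6 5; 0 0 0) = Δ·Π!·Σ² = 6/143  (sign +1)
sum: t=2:+1/7257600 = 1/7257600
3j²(1 6 5; -1 -4 5) = Δ·Π!·Σ² = 1/858  (sign +1)
combine: 4πI² = 429·6/143·1/858 = 3/143
take √, sign +1: I = 0.04085899

0.040859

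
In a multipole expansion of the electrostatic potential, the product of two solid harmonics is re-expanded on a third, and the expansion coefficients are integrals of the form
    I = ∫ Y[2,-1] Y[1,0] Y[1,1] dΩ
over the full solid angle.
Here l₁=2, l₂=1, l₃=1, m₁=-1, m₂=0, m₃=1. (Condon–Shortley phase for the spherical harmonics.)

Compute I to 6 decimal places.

m-sum 0 ✓  L=4 even ✓  1≤1≤3 ✓
Π(2lᵢ+1) = 5×3×3 = 45
triangle coeff Δ(2,1,1) = 1/30
Σ_t [1,1]: t=1:−1/1 = -1/1
(3j)²=2/15 [(2 1 1; 0 0 0)], sign=+1
Σ_t [1,1]: t=1:−1/2 = -1/2
(3j)²=1/10 [(2 1 1; -1 0 1)], sign=-1
⇒ 4πI² = 3/5
I = (-1)√(3/5/(4π)) = -0.21850969

-0.218510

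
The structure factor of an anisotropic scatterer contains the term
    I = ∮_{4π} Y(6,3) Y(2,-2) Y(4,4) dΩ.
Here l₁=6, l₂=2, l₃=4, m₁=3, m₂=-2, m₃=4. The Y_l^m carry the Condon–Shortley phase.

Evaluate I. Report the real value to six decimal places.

0.000000

Σmᵢ = 5 ≠ 0, so the φ-integral vanishes; I = 0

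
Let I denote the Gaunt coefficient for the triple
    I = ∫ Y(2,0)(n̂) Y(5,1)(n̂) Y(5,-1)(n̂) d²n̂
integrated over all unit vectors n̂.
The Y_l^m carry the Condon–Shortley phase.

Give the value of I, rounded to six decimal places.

Rules hold: Σm=0, L=12 even, 3≤5≤7.
N = 5·11·11 = 605
Δ = 2!·2!·8!/13! = 1/38610
Racah Σ t=0..2: t=0:+1/2880 t=1:−1/576 t=2:+1/2880 = -1/960
⇒ 3j(2 5 5; 0 0 0)² = 10/429, sgn +1
Racah Σ t=0..2: t=0:+1/5760 t=1:−1/720 t=2:+1/2304 = -1/1280
⇒ 3j(2 5 5; 0 1 -1)² = 27/1430, sgn -1
4πI² = N·(3j₀)²·(3jₘ)² = 45/169
I = -1·√(0.266272/4π) = -0.14556534

-0.145565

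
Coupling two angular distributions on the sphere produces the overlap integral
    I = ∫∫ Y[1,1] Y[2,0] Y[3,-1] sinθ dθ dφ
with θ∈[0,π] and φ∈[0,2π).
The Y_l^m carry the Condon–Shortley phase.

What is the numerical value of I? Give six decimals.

Checks pass: Σm=0; 6 even; l₃=3∈[1,3].
(2·1+1)(2·2+1)(2·3+1) = 105
Δ: 0! 2! 4! / 7! → 1/105
sum: t=0:+1/4 = 1/4
3j²(1 2 3; 0 0 0) = Δ·Π!·Σ² = 3/35  (sign -1)
sum: t=0:+1/8 = 1/8
3j²(1 2 3; 1 0 -1) = Δ·Π!·Σ² = 2/35  (sign +1)
combine: 4πI² = 105·3/35·2/35 = 18/35
take √, sign -1: I = -0.20230066

-0.202301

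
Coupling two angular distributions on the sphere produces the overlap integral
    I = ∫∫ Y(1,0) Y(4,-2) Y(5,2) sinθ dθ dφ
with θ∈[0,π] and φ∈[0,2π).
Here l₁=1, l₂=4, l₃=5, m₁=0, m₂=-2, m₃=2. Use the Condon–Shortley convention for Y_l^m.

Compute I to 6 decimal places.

Rules hold: Σm=0, L=10 even, 3≤5≤5.
N = 3·9·11 = 297
Δ = 0!·2!·8!/11! = 1/495
Racah Σ t=0..0: t=0:+1/576 = 1/576
⇒ 3j(1 4 5; 0 0 0)² = 5/99, sgn -1
Racah Σ t=0..0: t=0:+1/1440 = 1/1440
⇒ 3j(1 4 5; 0 -2 2)² = 7/165, sgn -1
4πI² = N·(3j₀)²·(3jₘ)² = 7/11
I = +1·√(0.636364/4π) = 0.22503380

0.225034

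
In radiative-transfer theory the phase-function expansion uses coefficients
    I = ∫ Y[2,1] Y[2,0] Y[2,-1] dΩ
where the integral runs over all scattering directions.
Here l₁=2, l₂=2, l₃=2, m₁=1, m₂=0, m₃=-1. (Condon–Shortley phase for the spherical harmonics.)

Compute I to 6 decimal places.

Rules hold: Σm=0, L=6 even, 0≤2≤4.
N = 5·5·5 = 125
Δ = 2!·2!·2!/7! = 1/630
Racah Σ t=0..2: t=0:+1/8 t=1:−1/1 t=2:+1/8 = -3/4
⇒ 3j(2 2 2; 0 0 0)² = 2/35, sgn -1
Racah Σ t=0..1: t=0:+1/4 t=1:−1/2 = -1/4
⇒ 3j(2 2 2; 1 0 -1)² = 1/70, sgn +1
4πI² = N·(3j₀)²·(3jₘ)² = 5/49
I = -1·√(0.102041/4π) = -0.09011188

-0.090112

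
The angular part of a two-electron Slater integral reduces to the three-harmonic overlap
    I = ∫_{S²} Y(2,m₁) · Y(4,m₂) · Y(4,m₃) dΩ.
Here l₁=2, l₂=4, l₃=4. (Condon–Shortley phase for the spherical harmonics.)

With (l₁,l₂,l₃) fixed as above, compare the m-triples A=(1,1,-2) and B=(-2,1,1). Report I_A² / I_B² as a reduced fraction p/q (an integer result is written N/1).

Same 2,4,4: normalisation and zero-m 3j drop out of the ratio.
A: Δ: 2! 2! 6! / 11! → 1/13860; sum: t=0:+1/240 t=1:−1/96 = -1/160; 3j²(2 4 4; 1 1 -2) = Δ·Π!·Σ² = 27/1540  (sign -1)
B: Δ: 2! 2! 6! / 11! → 1/13860; sum: t=2:+1/144 = 1/144; 3j²(2 4 4; -2 1 1) = Δ·Π!·Σ² = 10/231  (sign -1)
I_A²/I_B² = (27/1540)/(10/231) = 81/200

81/200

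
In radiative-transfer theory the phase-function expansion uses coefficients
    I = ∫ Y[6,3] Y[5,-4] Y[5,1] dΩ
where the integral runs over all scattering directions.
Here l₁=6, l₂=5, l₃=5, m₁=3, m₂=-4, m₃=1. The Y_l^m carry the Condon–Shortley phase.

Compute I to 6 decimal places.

-0.020582

m-sum 0 ✓  L=16 even ✓  1≤5≤11 ✓
Π(2lᵢ+1) = 13×11×11 = 1573
triangle coeff Δ(6,5,5) = 1/28588560
Σ_t [1,5]: t=1:−1/345600 t=2:+1/13824 t=3:−1/5184 t=4:+1/13824 t=5:−1/345600 = -7/129600
(3j)²=80/7293 [(6 5 5; 0 0 0)], sign=+1
Σ_t [0,1]: t=0:+1/155520 t=1:−1/138240 = -1/1244160
(3j)²=3/9724 [(6 5 5; 3 -4 1)], sign=-1
⇒ 4πI² = 20/3757
I = (-1)√(20/3757/(4π)) = -0.02058209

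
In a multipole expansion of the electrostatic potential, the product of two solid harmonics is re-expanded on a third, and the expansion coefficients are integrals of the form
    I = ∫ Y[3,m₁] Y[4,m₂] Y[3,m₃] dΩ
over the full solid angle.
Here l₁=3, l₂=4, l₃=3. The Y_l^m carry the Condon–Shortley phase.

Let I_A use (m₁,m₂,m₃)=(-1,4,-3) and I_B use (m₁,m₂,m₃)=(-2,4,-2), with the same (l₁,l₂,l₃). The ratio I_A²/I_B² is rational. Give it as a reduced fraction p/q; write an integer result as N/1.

3/5

l's match ⇒ only the (l;m) 3-j factors differ between A and B.
A: triangle coeff Δ(3,4,3) = 1/34650; Σ_t [4,4]: t=4:+1/1152 = 1/1152; (3j)²=1/33 [(3 4 3; -1 4 -3)], sign=+1
B: triangle coeff Δ(3,4,3) = 1/34650; Σ_t [4,4]: t=4:+1/576 = 1/576; (3j)²=5/99 [(3 4 3; -2 4 -2)], sign=-1
I_A²/I_B² = (1/33)/(5/99) = 3/5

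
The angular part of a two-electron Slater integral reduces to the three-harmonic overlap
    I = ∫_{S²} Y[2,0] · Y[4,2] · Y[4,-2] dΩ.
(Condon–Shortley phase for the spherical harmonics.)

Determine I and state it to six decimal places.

m-sum 0 ✓  L=10 even ✓  2≤4≤6 ✓
Π(2lᵢ+1) = 5×9×9 = 405
triangle coeff Δ(2,4,4) = 1/13860
Σ_t [0,2]: t=0:+1/192 t=1:−1/36 t=2:+1/192 = -5/288
(3j)²=20/693 [(2 4 4; 0 0 0)], sign=-1
Σ_t [0,2]: t=0:+1/2880 t=1:−1/120 t=2:+1/192 = -1/360
(3j)²=16/3465 [(2 4 4; 0 2 -2)], sign=-1
⇒ 4πI² = 320/5929
I = (+1)√(320/5929/(4π)) = 0.06553591

0.065536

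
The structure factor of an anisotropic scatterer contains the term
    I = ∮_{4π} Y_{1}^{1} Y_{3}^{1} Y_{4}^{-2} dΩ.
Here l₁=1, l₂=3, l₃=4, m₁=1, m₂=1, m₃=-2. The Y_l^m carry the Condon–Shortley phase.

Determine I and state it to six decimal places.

Checks pass: Σm=0; 8 even; l₃=4∈[2,4].
(2·1+1)(2·3+1)(2·4+1) = 189
Δ: 0! 2! 6! / 9! → 1/252
sum: t=0:+1/36 = 1/36
3j²(1 3 4; 0 0 0) = Δ·Π!·Σ² = 4/63  (sign +1)
sum: t=0:+1/96 = 1/96
3j²(1 3 4; 1 1 -2) = Δ·Π!·Σ² = 5/84  (sign +1)
combine: 4πI² = 189·4/63·5/84 = 5/7
take √, sign +1: I = 0.23841361

0.238414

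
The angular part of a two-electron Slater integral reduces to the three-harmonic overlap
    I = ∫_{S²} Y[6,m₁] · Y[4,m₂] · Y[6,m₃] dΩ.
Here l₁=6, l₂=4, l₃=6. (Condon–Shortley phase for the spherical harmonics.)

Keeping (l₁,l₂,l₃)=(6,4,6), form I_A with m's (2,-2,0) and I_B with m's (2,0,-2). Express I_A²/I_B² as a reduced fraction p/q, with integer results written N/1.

l's match ⇒ only the (l;m) 3-j factors differ between A and B.
A: triangle coeff Δ(6,4,6) = 1/15315300; Σ_t [0,2]: t=0:+1/55296 t=1:−1/25920 t=2:+1/138240 = -11/829440; (3j)²=11/1326 [(6 4 6; 2 -2 0)], sign=-1
B: triangle coeff Δ(6,4,6) = 1/15315300; Σ_t [0,4]: t=0:+1/331776 t=1:−1/25920 t=2:+1/23040 t=3:−1/181440 t=4:+1/23224320 = 11/4644864; (3j)²=11/55692 [(6 4 6; 2 0 -2)], sign=+1
I_A²/I_B² = (11/1326)/(11/55692) = 42/1

42/1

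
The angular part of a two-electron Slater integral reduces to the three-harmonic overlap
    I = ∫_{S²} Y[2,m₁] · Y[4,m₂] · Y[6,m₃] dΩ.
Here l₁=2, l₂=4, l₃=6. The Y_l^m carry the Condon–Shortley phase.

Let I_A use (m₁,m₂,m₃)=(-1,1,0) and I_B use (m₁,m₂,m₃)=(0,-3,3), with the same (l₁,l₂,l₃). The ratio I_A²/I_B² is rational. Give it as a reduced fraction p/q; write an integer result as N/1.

l's match ⇒ only the (l;m) 3-j factors differ between A and B.
A: triangle coeff Δ(2,4,6) = 1/6435; Σ_t [0,0]: t=0:+1/4320 = 1/4320; (3j)²=8/429 [(2 4 6; -1 1 0)], sign=+1
B: triangle coeff Δ(2,4,6) = 1/6435; Σ_t [0,0]: t=0:+1/20160 = 1/20160; (3j)²=12/715 [(2 4 6; 0 -3 3)], sign=-1
I_A²/I_B² = (8/429)/(12/715) = 10/9

10/9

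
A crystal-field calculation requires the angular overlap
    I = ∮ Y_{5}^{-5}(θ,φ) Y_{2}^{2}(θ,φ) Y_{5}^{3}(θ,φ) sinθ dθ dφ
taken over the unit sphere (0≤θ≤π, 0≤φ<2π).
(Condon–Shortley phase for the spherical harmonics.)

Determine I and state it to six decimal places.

Checks pass: Σm=0; 12 even; l₃=5∈[3,7].
(2·5+1)(2·2+1)(2·5+1) = 605
Δ: 2! 8! 2! / 13! → 1/38610
sum: t=0:+1/2880 t=1:−1/576 t=2:+1/2880 = -1/960
3j²(5 2 5; 0 0 0) = Δ·Π!·Σ² = 10/429  (sign +1)
sum: t=2:+1/161280 = 1/161280
3j²(5 2 5; -5 2 3) = Δ·Π!·Σ² = 1/143  (sign +1)
combine: 4πI² = 605·10/429·1/143 = 50/507
take √, sign +1: I = 0.08858824

0.088588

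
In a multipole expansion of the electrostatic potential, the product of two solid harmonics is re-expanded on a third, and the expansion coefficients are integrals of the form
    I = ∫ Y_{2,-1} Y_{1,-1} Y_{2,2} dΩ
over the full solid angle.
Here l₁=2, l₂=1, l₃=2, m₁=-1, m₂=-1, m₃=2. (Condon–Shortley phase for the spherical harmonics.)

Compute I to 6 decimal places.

L=5 odd ⇒ parity kills the (l;000) factor ⇒ I = 0

0.000000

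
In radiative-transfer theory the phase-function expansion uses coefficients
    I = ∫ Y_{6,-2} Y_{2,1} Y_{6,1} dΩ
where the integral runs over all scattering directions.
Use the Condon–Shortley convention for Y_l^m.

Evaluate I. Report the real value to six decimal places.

m-sum 0 ✓  L=14 even ✓  4≤6≤8 ✓
Π(2lᵢ+1) = 13×5×13 = 845
triangle coeff Δ(6,2,6) = 1/90090
Σ_t [0,2]: t=0:+1/69120 t=1:−1/14400 t=2:+1/69120 = -7/172800
(3j)²=14/715 [(6 2 6; 0 0 0)], sign=-1
Σ_t [1,2]: t=1:−1/60480 t=2:+1/34560 = 1/80640
(3j)²=6/1001 [(6 2 6; -2 1 1)], sign=-1
⇒ 4πI² = 12/121
I = (+1)√(12/121/(4π)) = 0.08883682

0.088837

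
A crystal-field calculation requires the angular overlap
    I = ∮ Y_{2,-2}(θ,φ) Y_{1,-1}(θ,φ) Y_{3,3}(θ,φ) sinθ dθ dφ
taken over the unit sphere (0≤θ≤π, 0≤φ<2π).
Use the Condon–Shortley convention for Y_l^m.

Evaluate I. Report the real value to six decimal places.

m-sum 0 ✓  L=6 even ✓  1≤3≤3 ✓
Π(2lᵢ+1) = 5×3×7 = 105
triangle coeff Δ(2,1,3) = 1/105
Σ_t [0,0]: t=0:+1/4 = 1/4
(3j)²=3/35 [(2 1 3; 0 0 0)], sign=-1
Σ_t [0,0]: t=0:+1/48 = 1/48
(3j)²=1/7 [(2 1 3; -2 -1 3)], sign=+1
⇒ 4πI² = 9/7
I = (-1)√(9/7/(4π)) = -0.31986543

-0.319865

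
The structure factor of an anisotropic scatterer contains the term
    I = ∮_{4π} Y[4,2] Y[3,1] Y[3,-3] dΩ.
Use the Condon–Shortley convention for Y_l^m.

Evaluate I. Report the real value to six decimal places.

Rules hold: Σm=0, L=10 even, 1≤3≤7.
N = 9·7·7 = 441
Δ = 4!·4!·2!/11! = 1/34650
Racah Σ t=1..3: t=1:−1/72 t=2:+1/16 t=3:−1/72 = 5/144
⇒ 3j(4 3 3; 0 0 0)² = 2/77, sgn -1
Racah Σ t=2..2: t=2:+1/192 = 1/192
⇒ 3j(4 3 3; 2 1 -3)² = 3/77, sgn +1
4πI² = N·(3j₀)²·(3jₘ)² = 54/121
I = -1·√(0.446281/4π) = -0.18845135

-0.188451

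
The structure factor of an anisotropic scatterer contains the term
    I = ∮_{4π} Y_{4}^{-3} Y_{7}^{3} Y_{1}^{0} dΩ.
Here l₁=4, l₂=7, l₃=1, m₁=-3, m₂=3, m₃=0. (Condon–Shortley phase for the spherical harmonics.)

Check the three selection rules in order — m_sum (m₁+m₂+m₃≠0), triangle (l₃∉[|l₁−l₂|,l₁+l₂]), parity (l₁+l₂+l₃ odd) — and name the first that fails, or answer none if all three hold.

m₁+m₂+m₃ = -3 + 3 + 0 = 0  ✓
triangle: |4−7|=3 ≤ l₃=1 ≤ 4+7=11  ✗
parity: l₁+l₂+l₃ = 12 is even

triangle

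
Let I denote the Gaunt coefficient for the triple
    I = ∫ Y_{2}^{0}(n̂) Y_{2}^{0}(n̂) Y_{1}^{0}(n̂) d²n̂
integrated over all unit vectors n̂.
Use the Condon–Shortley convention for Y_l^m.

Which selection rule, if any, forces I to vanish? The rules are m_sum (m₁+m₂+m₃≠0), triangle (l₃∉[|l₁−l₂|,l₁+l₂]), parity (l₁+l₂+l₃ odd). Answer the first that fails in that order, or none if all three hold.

m₁+m₂+m₃ = 0 + 0 + 0 = 0  ✓
triangle: |2−2|=0 ≤ l₃=1 ≤ 2+2=4  ✓
parity: l₁+l₂+l₃ = 5 is odd  ✗

parity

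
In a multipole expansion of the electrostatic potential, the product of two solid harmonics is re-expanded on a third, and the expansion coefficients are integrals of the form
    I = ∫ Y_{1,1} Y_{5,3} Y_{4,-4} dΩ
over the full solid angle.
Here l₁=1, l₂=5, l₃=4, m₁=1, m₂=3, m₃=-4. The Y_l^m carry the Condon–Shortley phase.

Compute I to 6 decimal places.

m-sum 0 ✓  L=10 even ✓  4≤4≤6 ✓
Π(2lᵢ+1) = 3×11×9 = 297
triangle coeff Δ(1,5,4) = 1/495
Σ_t [1,1]: t=1:−1/576 = -1/576
(3j)²=5/99 [(1 5 4; 0 0 0)], sign=-1
Σ_t [0,0]: t=0:+1/80640 = 1/80640
(3j)²=1/495 [(1 5 4; 1 3 -4)], sign=+1
⇒ 4πI² = 1/33
I = (-1)√(1/33/(4π)) = -0.04910640

-0.049106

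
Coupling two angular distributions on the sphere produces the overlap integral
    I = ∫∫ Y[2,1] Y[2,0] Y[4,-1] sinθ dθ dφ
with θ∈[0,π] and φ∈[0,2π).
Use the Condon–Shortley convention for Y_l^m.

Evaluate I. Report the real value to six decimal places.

-0.220728

m-sum 0 ✓  L=8 even ✓  0≤4≤4 ✓
Π(2lᵢ+1) = 5×5×9 = 225
triangle coeff Δ(2,2,4) = 1/630
Σ_t [0,0]: t=0:+1/16 = 1/16
(3j)²=2/35 [(2 2 4; 0 0 0)], sign=+1
Σ_t [0,0]: t=0:+1/24 = 1/24
(3j)²=1/21 [(2 2 4; 1 0 -1)], sign=-1
⇒ 4πI² = 30/49
I = (-1)√(30/49/(4π)) = -0.22072812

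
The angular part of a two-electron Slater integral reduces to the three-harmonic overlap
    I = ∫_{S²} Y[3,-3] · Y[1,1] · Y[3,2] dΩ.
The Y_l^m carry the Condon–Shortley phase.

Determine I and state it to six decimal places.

0.000000

Σlᵢ=7 odd — θ-integrand is odd under cosθ→−cosθ; I=0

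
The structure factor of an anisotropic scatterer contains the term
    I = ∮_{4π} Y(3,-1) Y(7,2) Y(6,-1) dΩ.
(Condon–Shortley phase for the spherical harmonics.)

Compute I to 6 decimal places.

0.123918

Checks pass: Σm=0; 16 even; l₃=6∈[4,10].
(2·3+1)(2·7+1)(2·6+1) = 1365
Δ: 4! 2! 10! / 17! → 1/2042040
sum: t=1:−1/207360 t=2:+1/57600 t=3:−1/207360 = 1/129600
3j²(3 7 6; 0 0 0) = Δ·Π!·Σ² = 168/12155  (sign +1)
sum: t=2:+1/241920 t=3:−1/103680 t=4:+1/691200 = -59/14515200
3j²(3 7 6; -1 2 -1) = Δ·Π!·Σ² = 3481/340340  (sign +1)
combine: 4πI² = 1365·168/12155·3481/340340 = 438606/2272985
take √, sign +1: I = 0.12391791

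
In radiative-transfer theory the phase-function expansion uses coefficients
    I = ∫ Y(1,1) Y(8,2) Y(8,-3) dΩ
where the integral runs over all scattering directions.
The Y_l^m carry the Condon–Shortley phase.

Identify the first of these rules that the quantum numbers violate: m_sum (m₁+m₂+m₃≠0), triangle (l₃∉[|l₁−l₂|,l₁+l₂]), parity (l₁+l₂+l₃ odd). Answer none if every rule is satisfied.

azimuthal sum: 1 + 2 − 3 = 0  ✓
7 ≤ 8 ≤ 9 (triangle on l)  ✓
L = 1 + 8 + 8 = 17 (odd)  ✗

parity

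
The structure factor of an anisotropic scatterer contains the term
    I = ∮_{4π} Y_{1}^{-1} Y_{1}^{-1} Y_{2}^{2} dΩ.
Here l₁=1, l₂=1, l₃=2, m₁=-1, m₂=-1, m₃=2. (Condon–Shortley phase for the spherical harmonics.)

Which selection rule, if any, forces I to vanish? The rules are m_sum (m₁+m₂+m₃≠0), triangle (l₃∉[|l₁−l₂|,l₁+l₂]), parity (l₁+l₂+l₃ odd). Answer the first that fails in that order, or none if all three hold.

Σmᵢ = 0  ✓
l₃∈[|l₁−l₂|,l₁+l₂]=[0,2], have l₃=2  ✓
Σlᵢ = 4 ⇒ even  ✓

none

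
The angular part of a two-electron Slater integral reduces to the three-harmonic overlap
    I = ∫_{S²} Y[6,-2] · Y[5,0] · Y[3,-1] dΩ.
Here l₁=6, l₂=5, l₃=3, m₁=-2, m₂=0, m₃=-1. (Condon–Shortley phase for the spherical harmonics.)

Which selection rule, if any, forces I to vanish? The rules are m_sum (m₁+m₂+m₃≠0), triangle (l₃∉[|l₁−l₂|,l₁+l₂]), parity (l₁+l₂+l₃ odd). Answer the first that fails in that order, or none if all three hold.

m_sum

Σmᵢ = -3  ✗
l₃∈[|l₁−l₂|,l₁+l₂]=[1,11], have l₃=3
Σlᵢ = 14 ⇒ even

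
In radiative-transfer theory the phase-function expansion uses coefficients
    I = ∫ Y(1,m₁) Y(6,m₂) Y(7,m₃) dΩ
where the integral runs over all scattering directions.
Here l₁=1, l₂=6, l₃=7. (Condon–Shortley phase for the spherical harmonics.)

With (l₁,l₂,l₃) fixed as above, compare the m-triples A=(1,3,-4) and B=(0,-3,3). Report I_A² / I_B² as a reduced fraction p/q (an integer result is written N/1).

Same 1,6,7: normalisation and zero-m 3j drop out of the ratio.
A: Δ: 0! 2! 12! / 15! → 1/1365; sum: t=0:+1/4354560 = 1/4354560; 3j²(1 6 7; 1 3 -4) = Δ·Π!·Σ² = 11/273  (sign -1)
B: Δ: 0! 2! 12! / 15! → 1/1365; sum: t=0:+1/2177280 = 1/2177280; 3j²(1 6 7; 0 -3 3) = Δ·Π!·Σ² = 8/273  (sign +1)
I_A²/I_B² = (11/273)/(8/273) = 11/8

11/8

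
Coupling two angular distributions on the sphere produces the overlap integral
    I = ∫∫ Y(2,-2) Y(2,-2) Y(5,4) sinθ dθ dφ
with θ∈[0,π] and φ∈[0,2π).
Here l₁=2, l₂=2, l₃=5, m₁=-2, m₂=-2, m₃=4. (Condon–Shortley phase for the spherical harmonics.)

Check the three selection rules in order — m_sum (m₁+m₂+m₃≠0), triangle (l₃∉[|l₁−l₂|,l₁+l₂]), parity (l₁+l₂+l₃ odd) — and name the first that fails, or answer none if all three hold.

m₁+m₂+m₃ = -2 − 2 + 4 = 0  ✓
triangle: |2−2|=0 ≤ l₃=5 ≤ 2+2=4  ✗
parity: l₁+l₂+l₃ = 9 is odd

triangle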